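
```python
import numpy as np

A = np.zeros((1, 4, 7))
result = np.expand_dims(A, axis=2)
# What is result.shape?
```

(1, 4, 1, 7)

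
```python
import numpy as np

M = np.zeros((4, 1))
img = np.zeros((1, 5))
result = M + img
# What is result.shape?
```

(4, 5)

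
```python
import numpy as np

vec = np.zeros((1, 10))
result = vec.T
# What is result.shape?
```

(10, 1)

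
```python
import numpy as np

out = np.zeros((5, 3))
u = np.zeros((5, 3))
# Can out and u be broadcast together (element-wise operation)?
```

Yes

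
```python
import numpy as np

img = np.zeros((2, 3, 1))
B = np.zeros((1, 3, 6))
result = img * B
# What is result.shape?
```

(2, 3, 6)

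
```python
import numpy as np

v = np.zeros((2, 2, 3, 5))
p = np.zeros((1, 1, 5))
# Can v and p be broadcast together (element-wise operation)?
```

Yes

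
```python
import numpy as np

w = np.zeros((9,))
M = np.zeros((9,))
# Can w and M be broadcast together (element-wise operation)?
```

Yes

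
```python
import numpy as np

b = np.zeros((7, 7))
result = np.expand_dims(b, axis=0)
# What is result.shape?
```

(1, 7, 7)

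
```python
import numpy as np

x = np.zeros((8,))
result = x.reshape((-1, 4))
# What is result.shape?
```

(2, 4)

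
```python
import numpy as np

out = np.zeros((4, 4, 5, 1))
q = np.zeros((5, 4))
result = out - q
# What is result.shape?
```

(4, 4, 5, 4)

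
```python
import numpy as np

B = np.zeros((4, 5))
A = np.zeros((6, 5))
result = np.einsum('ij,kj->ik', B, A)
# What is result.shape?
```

(4, 6)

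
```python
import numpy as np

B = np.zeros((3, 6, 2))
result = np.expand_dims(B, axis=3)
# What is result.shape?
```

(3, 6, 2, 1)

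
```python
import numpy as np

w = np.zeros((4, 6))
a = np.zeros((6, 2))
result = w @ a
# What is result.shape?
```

(4, 2)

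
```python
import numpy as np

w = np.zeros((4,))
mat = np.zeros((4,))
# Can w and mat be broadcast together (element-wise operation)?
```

Yes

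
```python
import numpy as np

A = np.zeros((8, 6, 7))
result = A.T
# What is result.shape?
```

(7, 6, 8)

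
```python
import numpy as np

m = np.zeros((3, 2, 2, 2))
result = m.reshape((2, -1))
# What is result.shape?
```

(2, 12)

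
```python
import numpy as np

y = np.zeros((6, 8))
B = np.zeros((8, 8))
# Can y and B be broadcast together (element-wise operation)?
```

No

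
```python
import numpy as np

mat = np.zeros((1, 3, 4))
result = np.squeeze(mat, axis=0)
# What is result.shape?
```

(3, 4)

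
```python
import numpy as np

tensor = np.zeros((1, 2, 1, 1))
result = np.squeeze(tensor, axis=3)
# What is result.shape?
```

(1, 2, 1)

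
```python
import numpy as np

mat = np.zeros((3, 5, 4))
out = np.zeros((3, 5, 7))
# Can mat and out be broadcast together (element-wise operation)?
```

No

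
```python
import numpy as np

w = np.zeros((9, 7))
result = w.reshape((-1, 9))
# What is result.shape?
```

(7, 9)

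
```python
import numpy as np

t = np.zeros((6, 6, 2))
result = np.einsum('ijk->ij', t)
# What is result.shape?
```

(6, 6)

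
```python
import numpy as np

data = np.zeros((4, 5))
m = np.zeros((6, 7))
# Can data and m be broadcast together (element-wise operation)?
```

No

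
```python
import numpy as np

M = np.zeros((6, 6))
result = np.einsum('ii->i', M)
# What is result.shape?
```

(6,)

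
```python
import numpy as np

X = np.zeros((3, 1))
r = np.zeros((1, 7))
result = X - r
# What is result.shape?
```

(3, 7)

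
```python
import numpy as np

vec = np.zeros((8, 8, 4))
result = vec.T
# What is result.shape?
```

(4, 8, 8)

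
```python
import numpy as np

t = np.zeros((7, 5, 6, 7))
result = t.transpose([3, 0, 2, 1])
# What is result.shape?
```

(7, 7, 6, 5)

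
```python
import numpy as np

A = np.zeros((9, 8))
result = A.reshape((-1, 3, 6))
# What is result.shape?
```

(4, 3, 6)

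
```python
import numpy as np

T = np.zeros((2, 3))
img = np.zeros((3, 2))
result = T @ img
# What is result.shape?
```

(2, 2)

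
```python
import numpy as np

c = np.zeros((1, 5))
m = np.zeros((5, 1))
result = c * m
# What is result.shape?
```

(5, 5)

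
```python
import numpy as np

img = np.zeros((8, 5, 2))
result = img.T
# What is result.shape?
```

(2, 5, 8)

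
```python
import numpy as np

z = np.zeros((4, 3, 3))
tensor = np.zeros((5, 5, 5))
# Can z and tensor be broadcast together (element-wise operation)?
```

No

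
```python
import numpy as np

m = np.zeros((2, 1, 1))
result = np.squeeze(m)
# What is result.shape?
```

(2,)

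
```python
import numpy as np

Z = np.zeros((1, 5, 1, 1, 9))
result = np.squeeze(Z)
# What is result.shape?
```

(5, 9)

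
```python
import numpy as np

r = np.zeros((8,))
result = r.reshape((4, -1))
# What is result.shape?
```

(4, 2)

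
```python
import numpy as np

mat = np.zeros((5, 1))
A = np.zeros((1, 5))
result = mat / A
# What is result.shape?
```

(5, 5)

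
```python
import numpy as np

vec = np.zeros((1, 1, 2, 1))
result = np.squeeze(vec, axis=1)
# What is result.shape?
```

(1, 2, 1)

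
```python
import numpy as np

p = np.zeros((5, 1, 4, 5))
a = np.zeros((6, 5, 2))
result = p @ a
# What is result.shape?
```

(5, 6, 4, 2)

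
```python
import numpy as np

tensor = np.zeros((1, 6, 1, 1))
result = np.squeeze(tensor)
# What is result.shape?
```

(6,)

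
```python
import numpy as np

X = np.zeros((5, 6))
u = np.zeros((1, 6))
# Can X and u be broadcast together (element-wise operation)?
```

Yes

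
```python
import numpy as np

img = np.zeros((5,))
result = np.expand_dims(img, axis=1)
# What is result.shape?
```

(5, 1)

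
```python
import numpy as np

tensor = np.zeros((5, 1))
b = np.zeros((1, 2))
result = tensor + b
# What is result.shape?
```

(5, 2)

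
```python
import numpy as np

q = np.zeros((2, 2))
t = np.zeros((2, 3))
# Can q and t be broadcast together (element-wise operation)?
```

No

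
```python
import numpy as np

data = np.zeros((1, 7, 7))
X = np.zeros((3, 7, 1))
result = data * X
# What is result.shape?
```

(3, 7, 7)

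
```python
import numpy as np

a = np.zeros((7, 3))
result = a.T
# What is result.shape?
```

(3, 7)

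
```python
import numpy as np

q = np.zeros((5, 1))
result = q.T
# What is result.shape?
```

(1, 5)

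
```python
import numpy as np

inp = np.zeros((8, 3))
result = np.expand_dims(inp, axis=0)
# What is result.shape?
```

(1, 8, 3)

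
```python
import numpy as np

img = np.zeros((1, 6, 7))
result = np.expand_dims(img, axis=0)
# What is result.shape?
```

(1, 1, 6, 7)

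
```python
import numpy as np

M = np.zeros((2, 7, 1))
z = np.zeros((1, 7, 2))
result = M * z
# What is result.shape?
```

(2, 7, 2)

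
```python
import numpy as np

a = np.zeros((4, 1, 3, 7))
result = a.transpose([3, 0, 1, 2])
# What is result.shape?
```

(7, 4, 1, 3)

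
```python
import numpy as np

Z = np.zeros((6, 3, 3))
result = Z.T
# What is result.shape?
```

(3, 3, 6)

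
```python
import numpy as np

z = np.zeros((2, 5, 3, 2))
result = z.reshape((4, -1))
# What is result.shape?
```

(4, 15)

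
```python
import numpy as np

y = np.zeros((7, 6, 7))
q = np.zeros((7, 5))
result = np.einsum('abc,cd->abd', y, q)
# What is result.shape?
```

(7, 6, 5)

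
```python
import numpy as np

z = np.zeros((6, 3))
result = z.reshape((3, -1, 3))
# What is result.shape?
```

(3, 2, 3)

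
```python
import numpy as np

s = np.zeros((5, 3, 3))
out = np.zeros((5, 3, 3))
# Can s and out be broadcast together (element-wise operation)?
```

Yes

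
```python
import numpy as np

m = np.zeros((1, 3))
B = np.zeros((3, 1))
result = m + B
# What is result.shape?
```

(3, 3)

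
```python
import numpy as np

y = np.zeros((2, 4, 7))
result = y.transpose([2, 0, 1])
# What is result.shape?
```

(7, 2, 4)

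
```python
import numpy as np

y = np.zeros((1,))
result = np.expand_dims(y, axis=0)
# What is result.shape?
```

(1, 1)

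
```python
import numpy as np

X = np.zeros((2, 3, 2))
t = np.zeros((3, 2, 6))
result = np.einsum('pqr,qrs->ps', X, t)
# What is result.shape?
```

(2, 6)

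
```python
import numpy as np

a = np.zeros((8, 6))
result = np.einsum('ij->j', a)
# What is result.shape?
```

(6,)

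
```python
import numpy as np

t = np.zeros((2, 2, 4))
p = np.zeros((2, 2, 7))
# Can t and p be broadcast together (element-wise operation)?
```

No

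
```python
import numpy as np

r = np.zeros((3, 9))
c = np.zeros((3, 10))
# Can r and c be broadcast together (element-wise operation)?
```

No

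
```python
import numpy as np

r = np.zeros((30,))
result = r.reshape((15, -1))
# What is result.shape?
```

(15, 2)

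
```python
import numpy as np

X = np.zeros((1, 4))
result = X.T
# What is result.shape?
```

(4, 1)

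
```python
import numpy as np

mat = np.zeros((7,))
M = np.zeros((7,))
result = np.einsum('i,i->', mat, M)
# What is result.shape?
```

()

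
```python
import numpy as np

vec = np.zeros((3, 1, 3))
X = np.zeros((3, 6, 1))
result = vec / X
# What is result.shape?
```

(3, 6, 3)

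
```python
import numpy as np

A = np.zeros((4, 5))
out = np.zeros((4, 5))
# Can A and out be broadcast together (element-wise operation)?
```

Yes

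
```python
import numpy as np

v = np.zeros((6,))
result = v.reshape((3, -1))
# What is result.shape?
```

(3, 2)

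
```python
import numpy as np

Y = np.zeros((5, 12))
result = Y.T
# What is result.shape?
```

(12, 5)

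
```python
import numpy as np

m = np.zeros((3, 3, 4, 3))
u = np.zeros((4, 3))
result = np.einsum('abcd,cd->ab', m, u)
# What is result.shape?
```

(3, 3)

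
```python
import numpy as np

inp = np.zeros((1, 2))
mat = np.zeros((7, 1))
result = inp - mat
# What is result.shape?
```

(7, 2)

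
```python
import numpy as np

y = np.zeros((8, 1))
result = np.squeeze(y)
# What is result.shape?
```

(8,)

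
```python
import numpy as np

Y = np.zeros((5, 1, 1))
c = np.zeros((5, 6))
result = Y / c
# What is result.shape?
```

(5, 5, 6)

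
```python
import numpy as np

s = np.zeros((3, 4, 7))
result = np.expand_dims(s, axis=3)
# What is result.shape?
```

(3, 4, 7, 1)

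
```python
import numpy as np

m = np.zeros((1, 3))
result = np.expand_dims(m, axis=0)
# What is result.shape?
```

(1, 1, 3)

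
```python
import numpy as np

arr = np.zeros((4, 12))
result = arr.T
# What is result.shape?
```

(12, 4)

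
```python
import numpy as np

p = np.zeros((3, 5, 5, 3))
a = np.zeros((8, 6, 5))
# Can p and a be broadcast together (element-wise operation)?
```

No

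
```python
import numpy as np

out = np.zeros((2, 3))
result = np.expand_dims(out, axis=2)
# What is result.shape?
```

(2, 3, 1)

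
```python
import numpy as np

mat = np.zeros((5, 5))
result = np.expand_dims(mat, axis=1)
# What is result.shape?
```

(5, 1, 5)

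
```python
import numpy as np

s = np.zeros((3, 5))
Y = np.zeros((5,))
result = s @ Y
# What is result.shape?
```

(3,)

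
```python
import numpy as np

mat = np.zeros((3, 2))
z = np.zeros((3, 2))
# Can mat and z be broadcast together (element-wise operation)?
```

Yes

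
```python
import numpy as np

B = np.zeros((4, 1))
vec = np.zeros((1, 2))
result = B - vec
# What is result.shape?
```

(4, 2)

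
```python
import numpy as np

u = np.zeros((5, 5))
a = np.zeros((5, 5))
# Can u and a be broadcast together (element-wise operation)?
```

Yes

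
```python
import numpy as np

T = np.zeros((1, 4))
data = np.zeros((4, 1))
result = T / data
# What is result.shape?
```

(4, 4)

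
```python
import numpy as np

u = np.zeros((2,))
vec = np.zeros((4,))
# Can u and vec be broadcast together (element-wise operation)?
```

No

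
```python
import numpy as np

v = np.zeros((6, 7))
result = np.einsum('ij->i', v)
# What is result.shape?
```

(6,)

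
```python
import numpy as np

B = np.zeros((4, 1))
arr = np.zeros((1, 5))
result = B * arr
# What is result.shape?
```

(4, 5)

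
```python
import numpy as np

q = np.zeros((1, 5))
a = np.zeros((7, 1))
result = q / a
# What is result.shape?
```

(7, 5)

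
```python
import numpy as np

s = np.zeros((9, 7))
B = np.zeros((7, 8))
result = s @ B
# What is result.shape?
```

(9, 8)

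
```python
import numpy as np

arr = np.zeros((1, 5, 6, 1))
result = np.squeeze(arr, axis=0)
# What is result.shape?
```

(5, 6, 1)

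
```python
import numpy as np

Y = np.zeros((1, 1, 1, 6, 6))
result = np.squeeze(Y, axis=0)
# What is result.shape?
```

(1, 1, 6, 6)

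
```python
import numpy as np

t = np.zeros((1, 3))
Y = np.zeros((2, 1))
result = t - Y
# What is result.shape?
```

(2, 3)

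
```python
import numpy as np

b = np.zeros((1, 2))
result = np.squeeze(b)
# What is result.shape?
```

(2,)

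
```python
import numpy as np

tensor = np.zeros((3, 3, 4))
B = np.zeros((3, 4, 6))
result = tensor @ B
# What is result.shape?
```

(3, 3, 6)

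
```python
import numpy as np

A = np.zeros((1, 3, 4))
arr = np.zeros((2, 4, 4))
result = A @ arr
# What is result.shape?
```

(2, 3, 4)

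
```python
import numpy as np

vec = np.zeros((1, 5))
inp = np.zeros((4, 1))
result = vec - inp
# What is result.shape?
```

(4, 5)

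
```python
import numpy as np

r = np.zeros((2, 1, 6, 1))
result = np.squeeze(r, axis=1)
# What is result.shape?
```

(2, 6, 1)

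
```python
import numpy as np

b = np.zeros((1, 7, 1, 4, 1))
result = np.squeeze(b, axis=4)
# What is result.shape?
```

(1, 7, 1, 4)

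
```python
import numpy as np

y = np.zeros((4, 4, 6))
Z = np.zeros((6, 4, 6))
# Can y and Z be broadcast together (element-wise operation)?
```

No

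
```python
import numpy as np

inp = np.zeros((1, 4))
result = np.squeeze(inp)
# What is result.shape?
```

(4,)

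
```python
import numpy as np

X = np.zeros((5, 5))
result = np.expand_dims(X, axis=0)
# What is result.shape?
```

(1, 5, 5)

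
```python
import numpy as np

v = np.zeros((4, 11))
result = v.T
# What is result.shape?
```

(11, 4)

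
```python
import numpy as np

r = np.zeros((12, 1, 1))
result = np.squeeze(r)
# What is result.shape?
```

(12,)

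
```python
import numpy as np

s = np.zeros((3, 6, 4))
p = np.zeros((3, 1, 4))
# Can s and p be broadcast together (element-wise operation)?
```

Yes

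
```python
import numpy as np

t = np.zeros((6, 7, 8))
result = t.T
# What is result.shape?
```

(8, 7, 6)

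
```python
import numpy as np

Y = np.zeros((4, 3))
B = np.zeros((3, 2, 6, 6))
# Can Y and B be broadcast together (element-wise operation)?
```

No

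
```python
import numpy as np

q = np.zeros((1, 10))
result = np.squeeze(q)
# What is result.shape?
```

(10,)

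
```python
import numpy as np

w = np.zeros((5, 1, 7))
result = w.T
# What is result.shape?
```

(7, 1, 5)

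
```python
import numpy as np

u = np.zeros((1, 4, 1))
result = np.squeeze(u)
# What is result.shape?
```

(4,)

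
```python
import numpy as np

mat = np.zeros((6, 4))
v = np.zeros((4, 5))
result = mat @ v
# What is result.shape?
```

(6, 5)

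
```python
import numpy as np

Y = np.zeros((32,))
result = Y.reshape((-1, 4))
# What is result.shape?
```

(8, 4)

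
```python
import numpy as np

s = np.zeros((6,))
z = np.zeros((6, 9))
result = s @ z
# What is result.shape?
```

(9,)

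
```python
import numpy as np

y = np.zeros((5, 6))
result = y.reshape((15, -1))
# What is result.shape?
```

(15, 2)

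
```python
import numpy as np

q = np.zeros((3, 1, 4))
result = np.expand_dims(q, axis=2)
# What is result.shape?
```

(3, 1, 1, 4)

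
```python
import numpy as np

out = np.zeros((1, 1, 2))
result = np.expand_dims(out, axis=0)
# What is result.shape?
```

(1, 1, 1, 2)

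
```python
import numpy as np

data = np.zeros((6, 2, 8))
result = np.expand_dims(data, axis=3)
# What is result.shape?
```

(6, 2, 8, 1)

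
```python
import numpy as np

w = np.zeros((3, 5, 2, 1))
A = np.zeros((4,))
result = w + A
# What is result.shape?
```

(3, 5, 2, 4)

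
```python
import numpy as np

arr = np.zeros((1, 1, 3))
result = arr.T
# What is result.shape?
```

(3, 1, 1)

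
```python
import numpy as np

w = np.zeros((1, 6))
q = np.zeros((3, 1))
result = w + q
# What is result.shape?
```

(3, 6)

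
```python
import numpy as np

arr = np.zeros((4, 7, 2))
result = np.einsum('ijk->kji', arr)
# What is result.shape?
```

(2, 7, 4)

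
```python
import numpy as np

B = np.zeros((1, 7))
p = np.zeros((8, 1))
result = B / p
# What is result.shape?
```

(8, 7)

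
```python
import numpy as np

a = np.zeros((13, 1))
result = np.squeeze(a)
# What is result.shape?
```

(13,)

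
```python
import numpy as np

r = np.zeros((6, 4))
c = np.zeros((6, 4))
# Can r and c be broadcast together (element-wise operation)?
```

Yes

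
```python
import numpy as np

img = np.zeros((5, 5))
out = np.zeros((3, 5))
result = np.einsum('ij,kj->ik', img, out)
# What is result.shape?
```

(5, 3)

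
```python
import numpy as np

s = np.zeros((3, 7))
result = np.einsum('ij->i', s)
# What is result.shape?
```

(3,)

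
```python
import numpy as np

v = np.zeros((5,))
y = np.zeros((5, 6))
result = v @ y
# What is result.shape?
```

(6,)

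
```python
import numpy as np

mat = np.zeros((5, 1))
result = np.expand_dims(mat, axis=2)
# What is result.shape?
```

(5, 1, 1)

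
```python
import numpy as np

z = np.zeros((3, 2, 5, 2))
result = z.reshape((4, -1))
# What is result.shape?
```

(4, 15)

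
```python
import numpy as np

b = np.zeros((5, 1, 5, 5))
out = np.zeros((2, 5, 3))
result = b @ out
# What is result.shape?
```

(5, 2, 5, 3)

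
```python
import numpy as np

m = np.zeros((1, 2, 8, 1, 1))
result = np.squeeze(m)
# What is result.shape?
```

(2, 8)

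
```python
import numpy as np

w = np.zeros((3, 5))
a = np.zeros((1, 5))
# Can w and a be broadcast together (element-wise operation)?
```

Yes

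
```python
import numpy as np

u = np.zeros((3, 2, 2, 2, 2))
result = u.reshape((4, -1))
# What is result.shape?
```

(4, 12)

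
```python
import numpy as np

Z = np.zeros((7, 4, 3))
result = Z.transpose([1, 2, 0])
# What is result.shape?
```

(4, 3, 7)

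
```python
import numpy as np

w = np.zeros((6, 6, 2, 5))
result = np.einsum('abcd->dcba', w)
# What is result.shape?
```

(5, 2, 6, 6)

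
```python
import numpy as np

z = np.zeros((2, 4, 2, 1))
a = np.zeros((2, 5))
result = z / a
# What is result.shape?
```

(2, 4, 2, 5)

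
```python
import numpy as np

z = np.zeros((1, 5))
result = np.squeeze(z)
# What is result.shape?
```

(5,)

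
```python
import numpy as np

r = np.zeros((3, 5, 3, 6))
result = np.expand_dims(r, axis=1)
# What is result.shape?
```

(3, 1, 5, 3, 6)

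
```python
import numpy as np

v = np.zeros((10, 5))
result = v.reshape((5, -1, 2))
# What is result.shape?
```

(5, 5, 2)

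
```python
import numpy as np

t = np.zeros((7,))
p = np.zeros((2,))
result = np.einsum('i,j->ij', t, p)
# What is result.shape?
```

(7, 2)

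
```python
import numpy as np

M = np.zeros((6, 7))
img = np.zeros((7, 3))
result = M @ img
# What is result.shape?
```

(6, 3)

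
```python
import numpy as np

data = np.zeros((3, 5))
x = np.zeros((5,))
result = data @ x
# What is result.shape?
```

(3,)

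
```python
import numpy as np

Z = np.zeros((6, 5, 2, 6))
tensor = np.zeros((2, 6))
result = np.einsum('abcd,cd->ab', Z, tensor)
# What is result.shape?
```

(6, 5)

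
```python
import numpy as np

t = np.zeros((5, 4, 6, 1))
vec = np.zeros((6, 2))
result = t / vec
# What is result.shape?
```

(5, 4, 6, 2)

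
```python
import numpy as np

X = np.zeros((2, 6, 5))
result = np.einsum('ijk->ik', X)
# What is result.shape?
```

(2, 5)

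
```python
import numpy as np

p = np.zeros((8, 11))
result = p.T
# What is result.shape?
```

(11, 8)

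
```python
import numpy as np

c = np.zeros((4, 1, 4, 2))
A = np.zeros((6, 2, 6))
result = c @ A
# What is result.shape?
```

(4, 6, 4, 6)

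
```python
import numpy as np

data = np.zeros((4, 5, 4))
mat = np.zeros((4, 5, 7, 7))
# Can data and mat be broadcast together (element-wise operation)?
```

No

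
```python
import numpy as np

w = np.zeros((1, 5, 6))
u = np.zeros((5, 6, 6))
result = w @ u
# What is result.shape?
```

(5, 5, 6)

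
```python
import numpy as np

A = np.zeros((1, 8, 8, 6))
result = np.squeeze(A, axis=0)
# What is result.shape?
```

(8, 8, 6)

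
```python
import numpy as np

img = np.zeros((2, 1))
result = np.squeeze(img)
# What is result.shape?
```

(2,)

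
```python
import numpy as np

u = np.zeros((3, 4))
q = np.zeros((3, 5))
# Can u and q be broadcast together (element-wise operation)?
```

No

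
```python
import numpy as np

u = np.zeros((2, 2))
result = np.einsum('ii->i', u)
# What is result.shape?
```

(2,)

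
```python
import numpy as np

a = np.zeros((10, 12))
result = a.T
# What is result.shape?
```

(12, 10)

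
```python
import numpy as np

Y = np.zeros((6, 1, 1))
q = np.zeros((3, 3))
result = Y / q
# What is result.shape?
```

(6, 3, 3)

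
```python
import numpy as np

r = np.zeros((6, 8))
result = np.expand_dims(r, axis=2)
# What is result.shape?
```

(6, 8, 1)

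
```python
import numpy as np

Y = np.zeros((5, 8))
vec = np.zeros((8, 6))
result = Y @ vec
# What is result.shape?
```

(5, 6)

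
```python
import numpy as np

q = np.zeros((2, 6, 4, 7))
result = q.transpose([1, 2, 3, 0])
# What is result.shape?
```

(6, 4, 7, 2)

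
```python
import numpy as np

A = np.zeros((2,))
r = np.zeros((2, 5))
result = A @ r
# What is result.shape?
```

(5,)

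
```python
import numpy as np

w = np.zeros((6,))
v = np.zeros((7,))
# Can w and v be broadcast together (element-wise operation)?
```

No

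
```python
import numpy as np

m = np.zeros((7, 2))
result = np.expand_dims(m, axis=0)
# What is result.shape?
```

(1, 7, 2)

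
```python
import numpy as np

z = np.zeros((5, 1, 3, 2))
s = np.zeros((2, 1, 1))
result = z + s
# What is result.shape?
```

(5, 2, 3, 2)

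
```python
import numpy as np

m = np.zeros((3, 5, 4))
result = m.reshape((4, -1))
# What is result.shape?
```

(4, 15)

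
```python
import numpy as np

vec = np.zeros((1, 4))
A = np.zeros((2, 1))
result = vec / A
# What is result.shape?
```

(2, 4)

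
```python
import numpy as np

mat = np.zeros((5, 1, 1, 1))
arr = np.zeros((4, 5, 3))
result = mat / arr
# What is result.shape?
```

(5, 4, 5, 3)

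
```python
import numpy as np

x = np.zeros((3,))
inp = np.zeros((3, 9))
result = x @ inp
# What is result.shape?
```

(9,)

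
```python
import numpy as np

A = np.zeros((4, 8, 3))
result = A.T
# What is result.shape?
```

(3, 8, 4)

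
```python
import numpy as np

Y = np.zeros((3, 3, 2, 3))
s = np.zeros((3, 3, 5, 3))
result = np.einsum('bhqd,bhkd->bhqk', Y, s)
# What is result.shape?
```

(3, 3, 2, 5)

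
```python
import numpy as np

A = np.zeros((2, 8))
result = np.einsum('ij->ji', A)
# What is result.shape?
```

(8, 2)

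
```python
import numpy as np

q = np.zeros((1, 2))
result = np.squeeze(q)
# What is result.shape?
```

(2,)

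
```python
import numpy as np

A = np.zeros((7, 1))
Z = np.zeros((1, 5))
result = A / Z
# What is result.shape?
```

(7, 5)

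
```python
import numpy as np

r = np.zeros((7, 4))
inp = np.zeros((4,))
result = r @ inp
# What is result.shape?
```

(7,)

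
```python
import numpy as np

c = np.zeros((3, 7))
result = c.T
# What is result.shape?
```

(7, 3)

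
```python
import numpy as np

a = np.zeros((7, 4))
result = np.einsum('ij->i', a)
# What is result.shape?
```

(7,)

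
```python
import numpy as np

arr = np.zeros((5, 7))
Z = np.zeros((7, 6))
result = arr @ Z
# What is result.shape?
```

(5, 6)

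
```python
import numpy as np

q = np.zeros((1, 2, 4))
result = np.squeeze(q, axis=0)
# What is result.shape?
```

(2, 4)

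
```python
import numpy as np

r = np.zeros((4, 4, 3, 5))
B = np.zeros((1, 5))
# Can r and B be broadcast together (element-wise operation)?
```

Yes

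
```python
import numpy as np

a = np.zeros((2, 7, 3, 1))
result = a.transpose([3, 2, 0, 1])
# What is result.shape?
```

(1, 3, 2, 7)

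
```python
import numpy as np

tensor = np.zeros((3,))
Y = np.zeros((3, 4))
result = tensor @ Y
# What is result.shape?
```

(4,)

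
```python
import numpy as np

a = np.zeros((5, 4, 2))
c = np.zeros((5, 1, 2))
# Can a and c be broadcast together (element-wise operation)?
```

Yes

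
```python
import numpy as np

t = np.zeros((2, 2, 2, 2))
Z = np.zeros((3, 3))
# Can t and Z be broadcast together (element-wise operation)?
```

No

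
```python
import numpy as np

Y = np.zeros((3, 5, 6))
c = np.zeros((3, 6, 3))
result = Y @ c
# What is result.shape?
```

(3, 5, 3)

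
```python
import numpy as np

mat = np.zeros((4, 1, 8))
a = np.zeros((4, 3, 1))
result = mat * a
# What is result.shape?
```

(4, 3, 8)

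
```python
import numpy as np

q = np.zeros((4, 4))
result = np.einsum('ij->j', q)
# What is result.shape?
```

(4,)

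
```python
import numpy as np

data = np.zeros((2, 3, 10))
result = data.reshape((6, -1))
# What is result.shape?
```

(6, 10)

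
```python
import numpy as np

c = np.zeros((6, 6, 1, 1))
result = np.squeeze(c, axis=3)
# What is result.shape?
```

(6, 6, 1)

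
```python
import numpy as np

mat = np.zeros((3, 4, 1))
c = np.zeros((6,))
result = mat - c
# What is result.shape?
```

(3, 4, 6)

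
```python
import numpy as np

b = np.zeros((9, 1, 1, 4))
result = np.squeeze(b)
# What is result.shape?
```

(9, 4)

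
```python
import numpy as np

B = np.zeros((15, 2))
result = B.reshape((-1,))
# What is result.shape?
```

(30,)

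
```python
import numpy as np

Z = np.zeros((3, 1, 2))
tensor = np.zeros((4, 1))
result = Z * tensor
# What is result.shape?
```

(3, 4, 2)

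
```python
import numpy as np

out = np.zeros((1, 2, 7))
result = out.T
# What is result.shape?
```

(7, 2, 1)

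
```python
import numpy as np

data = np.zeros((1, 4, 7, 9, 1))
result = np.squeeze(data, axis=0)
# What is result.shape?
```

(4, 7, 9, 1)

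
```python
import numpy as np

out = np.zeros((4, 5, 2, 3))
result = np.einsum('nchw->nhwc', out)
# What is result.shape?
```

(4, 2, 3, 5)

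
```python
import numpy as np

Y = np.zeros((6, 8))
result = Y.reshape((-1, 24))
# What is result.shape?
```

(2, 24)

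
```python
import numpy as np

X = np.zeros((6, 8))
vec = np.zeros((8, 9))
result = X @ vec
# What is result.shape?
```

(6, 9)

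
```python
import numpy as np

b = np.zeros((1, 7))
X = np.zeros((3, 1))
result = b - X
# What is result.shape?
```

(3, 7)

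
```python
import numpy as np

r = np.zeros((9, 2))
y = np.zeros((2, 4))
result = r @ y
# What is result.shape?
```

(9, 4)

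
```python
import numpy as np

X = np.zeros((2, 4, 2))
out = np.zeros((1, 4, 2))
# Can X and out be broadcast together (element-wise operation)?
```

Yes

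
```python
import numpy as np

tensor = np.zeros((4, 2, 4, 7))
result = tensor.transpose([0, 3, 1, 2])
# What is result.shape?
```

(4, 7, 2, 4)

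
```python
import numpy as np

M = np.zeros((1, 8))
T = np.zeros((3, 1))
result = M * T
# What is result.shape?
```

(3, 8)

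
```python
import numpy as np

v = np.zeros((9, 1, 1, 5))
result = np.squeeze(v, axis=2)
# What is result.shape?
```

(9, 1, 5)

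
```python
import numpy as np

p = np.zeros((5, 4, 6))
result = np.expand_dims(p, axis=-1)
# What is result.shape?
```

(5, 4, 6, 1)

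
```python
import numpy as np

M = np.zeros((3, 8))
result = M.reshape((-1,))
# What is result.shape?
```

(24,)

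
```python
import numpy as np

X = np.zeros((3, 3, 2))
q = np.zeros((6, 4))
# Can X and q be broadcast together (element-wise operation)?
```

No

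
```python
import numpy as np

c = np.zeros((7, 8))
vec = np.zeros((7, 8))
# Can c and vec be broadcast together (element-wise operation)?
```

Yes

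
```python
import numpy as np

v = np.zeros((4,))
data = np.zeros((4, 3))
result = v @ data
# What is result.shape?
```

(3,)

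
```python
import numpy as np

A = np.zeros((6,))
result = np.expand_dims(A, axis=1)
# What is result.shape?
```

(6, 1)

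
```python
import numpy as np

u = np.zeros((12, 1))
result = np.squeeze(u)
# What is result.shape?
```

(12,)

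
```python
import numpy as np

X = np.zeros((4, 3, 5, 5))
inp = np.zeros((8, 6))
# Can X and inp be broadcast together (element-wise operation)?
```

No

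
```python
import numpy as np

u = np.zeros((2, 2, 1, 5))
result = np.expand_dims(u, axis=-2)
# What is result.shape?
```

(2, 2, 1, 1, 5)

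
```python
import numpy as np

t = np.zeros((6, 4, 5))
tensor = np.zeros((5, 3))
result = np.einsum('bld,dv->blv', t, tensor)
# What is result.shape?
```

(6, 4, 3)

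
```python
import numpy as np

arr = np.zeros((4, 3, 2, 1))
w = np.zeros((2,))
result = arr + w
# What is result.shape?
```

(4, 3, 2, 2)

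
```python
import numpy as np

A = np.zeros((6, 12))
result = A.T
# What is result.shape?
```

(12, 6)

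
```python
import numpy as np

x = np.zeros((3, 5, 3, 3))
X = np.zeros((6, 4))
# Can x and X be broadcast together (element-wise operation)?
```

No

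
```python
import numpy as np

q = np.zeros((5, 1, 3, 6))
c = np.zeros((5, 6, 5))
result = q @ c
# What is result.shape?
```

(5, 5, 3, 5)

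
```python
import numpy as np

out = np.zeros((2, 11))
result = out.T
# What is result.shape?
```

(11, 2)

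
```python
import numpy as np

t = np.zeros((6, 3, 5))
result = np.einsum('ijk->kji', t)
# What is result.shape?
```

(5, 3, 6)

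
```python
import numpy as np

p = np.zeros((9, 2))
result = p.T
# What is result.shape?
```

(2, 9)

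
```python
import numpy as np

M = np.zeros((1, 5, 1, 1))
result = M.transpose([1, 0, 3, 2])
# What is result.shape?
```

(5, 1, 1, 1)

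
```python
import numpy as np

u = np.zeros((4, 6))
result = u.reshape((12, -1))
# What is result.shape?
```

(12, 2)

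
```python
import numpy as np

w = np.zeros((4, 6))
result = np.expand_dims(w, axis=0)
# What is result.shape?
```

(1, 4, 6)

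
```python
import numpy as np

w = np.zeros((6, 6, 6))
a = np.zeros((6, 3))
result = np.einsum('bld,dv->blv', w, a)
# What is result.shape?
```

(6, 6, 3)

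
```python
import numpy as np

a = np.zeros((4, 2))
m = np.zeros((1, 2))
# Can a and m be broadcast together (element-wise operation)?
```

Yes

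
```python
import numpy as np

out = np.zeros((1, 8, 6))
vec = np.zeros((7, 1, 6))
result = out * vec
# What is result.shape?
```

(7, 8, 6)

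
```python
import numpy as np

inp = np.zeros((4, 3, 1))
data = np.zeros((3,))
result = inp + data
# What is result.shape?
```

(4, 3, 3)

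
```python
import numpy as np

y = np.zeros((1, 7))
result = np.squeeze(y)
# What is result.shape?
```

(7,)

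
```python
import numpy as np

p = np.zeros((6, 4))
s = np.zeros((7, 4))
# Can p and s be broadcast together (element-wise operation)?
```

No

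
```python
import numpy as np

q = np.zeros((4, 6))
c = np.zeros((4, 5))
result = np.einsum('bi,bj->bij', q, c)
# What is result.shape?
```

(4, 6, 5)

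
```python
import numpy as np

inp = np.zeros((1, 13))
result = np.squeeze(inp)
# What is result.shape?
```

(13,)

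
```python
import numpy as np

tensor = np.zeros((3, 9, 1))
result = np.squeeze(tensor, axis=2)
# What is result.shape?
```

(3, 9)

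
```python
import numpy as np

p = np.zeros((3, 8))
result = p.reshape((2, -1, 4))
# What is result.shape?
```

(2, 3, 4)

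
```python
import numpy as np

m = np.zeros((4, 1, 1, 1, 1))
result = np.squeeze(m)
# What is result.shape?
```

(4,)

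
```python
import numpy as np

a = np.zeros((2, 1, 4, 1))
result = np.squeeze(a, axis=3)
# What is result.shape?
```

(2, 1, 4)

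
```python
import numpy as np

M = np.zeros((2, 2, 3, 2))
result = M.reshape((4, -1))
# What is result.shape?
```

(4, 6)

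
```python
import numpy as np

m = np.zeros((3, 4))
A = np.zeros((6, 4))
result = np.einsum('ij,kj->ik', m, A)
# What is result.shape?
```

(3, 6)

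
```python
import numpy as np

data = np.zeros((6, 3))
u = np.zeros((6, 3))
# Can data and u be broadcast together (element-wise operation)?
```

Yes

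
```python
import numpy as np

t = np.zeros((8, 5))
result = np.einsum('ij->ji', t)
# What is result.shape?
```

(5, 8)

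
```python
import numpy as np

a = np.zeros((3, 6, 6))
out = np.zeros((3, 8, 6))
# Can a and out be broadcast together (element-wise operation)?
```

No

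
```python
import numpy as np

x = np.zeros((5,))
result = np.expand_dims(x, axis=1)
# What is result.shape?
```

(5, 1)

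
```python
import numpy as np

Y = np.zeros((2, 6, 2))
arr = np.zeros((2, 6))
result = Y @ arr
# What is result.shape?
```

(2, 6, 6)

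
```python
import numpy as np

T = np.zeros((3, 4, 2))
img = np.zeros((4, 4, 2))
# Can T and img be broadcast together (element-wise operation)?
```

No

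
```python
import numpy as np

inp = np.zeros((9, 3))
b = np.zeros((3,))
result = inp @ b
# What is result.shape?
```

(9,)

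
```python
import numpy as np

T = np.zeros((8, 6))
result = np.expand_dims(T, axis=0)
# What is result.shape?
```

(1, 8, 6)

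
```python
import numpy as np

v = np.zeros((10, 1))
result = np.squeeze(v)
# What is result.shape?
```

(10,)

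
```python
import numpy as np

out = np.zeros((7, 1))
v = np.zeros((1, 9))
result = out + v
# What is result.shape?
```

(7, 9)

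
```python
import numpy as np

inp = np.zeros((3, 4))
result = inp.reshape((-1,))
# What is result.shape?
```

(12,)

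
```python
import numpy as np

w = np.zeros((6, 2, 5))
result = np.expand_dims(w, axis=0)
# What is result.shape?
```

(1, 6, 2, 5)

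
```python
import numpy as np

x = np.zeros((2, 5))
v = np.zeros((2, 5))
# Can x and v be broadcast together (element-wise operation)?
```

Yes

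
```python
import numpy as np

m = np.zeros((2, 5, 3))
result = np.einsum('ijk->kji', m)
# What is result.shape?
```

(3, 5, 2)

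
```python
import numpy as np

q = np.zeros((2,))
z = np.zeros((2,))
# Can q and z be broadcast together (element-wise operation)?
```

Yes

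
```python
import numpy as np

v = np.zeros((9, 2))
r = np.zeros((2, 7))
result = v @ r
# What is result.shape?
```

(9, 7)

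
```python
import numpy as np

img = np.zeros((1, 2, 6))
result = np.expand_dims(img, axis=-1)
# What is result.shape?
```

(1, 2, 6, 1)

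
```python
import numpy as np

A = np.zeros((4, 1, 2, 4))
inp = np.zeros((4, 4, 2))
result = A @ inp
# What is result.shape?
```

(4, 4, 2, 2)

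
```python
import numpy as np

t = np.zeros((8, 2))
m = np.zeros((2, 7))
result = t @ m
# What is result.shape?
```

(8, 7)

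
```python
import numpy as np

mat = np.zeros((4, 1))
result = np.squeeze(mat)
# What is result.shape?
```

(4,)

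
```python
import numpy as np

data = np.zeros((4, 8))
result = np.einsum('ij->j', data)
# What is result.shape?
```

(8,)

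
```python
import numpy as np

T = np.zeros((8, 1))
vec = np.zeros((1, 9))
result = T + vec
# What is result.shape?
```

(8, 9)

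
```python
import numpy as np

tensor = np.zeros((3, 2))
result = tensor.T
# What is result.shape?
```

(2, 3)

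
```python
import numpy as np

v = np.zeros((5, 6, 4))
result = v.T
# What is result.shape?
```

(4, 6, 5)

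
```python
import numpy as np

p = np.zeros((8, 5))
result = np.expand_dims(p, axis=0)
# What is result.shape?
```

(1, 8, 5)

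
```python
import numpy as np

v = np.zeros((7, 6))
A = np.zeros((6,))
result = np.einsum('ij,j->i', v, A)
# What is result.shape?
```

(7,)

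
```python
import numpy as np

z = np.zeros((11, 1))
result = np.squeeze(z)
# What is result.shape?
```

(11,)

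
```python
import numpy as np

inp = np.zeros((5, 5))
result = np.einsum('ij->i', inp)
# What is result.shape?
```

(5,)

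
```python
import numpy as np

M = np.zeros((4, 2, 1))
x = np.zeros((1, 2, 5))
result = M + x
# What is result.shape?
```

(4, 2, 5)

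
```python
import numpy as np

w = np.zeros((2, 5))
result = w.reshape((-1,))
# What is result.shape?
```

(10,)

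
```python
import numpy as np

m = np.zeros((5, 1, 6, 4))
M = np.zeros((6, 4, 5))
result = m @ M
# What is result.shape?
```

(5, 6, 6, 5)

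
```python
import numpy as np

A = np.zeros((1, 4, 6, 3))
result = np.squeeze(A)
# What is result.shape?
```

(4, 6, 3)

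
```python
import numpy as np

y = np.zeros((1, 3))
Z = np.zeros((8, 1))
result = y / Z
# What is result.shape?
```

(8, 3)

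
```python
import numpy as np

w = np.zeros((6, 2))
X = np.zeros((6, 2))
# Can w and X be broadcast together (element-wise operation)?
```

Yes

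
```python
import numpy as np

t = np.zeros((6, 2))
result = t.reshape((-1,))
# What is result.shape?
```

(12,)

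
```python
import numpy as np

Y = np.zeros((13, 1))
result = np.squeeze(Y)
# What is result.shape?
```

(13,)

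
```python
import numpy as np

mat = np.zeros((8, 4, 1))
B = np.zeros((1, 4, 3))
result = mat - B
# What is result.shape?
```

(8, 4, 3)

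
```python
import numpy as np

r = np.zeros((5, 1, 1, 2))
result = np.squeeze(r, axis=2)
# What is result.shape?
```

(5, 1, 2)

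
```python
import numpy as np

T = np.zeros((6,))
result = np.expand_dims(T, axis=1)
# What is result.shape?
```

(6, 1)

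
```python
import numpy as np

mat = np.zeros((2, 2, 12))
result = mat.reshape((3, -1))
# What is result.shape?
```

(3, 16)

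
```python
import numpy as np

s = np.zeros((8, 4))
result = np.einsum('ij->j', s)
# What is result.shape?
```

(4,)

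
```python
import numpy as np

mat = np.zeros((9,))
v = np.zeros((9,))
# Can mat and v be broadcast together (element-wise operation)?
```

Yes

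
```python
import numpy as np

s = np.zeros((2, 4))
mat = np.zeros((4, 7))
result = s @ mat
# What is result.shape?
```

(2, 7)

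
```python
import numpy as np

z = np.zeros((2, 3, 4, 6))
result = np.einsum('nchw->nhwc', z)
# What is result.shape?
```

(2, 4, 6, 3)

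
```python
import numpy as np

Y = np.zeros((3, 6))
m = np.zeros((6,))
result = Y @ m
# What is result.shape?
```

(3,)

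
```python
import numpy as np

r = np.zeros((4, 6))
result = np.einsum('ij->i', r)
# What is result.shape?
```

(4,)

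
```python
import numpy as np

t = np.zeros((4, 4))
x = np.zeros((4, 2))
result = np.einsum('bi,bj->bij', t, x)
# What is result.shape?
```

(4, 4, 2)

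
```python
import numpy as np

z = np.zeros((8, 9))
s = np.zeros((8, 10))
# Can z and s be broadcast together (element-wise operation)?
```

No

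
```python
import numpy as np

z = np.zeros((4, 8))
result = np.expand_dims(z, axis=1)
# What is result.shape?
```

(4, 1, 8)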